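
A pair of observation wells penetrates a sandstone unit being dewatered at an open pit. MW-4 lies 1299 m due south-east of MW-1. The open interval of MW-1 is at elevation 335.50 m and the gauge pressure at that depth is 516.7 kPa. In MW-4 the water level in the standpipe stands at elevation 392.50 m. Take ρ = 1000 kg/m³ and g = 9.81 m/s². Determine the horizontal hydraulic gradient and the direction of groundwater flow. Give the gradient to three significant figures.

Pressure head at MW-1: ψ = P/(ρg) = 516.7×1000 / (1000 × 9.81) = 52.67 m.
Total head at MW-1: h = z + ψ = 335.50 + 52.67 = 388.17 m.
Total head at MW-4: h = 392.50 m (water level in the piezometer is the total head).
Head difference: h(MW-1) − h(MW-4) = 388.17 − 392.50 = -4.33 m.
Hydraulic gradient: i = |Δh| / L = 4.33 / 1299 = 0.00333.
Flow is from higher to lower head: from MW-4 toward MW-1, i.e. toward the north-west.

i ≈ 0.00333; groundwater flows toward the north-west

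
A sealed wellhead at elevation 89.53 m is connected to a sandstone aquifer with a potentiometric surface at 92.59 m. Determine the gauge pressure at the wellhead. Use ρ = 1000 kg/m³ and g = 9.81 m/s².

P ≈ 30.0 kPa

Head above the cap: Δh = 92.59 − 89.53 = 3.06 m.
P = ρgΔh = 1000 × 9.81 × 3.06 = 30019 Pa ≈ 30.0 kPa.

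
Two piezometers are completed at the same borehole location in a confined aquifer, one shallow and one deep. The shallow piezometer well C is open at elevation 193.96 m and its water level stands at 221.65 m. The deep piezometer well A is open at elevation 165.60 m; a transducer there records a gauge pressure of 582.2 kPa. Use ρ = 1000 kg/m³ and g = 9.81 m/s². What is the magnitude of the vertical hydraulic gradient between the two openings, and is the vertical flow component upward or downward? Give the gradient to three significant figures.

|i_v| ≈ 0.116; vertical flow is upward

Total head at well C: h = 221.65 m (water level in the standpipe).
Pressure head at well A: ψ = P/(ρg) = 582.2×1000 / (1000 × 9.81) = 59.35 m.
Total head at well A: h = z + ψ = 165.60 + 59.35 = 224.95 m.
Δh = h(well C) − h(well A) = 221.65 − 224.95 = -3.30 m.
Vertical separation Δz = 193.96 − 165.60 = 28.36 m.
|i_v| = |Δh| / Δz = 3.30 / 28.36 = 0.116.
Head is higher in the deep piezometer, so vertical flow is upward (discharge condition).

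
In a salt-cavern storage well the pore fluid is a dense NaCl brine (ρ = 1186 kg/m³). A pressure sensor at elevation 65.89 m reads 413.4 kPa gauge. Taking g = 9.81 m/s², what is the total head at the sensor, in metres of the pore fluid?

h ≈ 101.42 m

ψ = P/(ρg) = 413.4×1000 / (1186 × 9.81) = 35.53 m.
h = z + ψ = 65.89 + 35.53 = 101.42 m.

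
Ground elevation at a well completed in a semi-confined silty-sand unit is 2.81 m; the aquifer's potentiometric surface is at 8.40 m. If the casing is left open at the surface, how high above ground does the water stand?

≈ 5.59 m above ground

Water rises to the potentiometric surface, so the rise above ground = 8.40 − 2.81 = 5.59 m.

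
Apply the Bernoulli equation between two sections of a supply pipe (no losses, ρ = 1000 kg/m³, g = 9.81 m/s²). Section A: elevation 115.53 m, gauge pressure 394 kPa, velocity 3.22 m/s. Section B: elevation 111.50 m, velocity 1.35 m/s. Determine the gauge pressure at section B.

Pressure head at A: ψ₁ = P₁/(ρg) = 394×1000 / (1000 × 9.81) = 40.16 m.
Velocity heads: v₁²/2g = 3.22²/19.62 = 0.528 m; v₂²/2g = 1.35²/19.62 = 0.093 m.
Total head H = z₁ + ψ₁ + v₁²/2g = 115.53 + 40.16 + 0.528 = 156.22 m.
ψ₂ = H − z₂ − v₂²/2g = 156.22 − 111.50 − 0.093 = 44.63 m.
P₂ = ρgψ₂ = 1000 × 9.81 × 44.63 ≈ 438 kPa.

P₂ ≈ 438 kPa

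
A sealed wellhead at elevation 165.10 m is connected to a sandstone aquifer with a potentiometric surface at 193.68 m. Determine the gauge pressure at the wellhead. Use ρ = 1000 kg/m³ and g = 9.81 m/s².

P ≈ 280 kPa

Head above the cap: Δh = 193.68 − 165.10 = 28.58 m.
P = ρgΔh = 1000 × 9.81 × 28.58 = 280370 Pa ≈ 280 kPa.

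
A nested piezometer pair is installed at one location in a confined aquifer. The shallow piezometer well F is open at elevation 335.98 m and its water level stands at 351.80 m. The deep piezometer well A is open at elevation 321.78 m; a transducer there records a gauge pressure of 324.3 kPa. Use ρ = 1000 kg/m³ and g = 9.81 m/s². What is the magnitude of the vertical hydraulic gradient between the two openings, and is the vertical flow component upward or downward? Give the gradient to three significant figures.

|i_v| ≈ 0.214; vertical flow is upward

Total head at well F: h = 351.80 m (water level in the standpipe).
Pressure head at well A: ψ = P/(ρg) = 324.3×1000 / (1000 × 9.81) = 33.06 m.
Total head at well A: h = z + ψ = 321.78 + 33.06 = 354.84 m.
Δh = h(well F) − h(well A) = 351.80 − 354.84 = -3.04 m.
Vertical separation Δz = 335.98 − 321.78 = 14.20 m.
|i_v| = |Δh| / Δz = 3.04 / 14.20 = 0.214.
Head is higher in the deep piezometer, so vertical flow is upward (discharge condition).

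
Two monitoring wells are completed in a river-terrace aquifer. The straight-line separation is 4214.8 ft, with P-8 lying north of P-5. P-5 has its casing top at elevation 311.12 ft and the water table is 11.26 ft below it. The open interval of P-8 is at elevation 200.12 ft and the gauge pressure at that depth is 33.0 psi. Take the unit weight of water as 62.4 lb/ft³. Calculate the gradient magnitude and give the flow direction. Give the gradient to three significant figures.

Total head at P-5: h = 311.12 − 11.26 = 299.86 ft.
Pressure head at P-8: ψ = 144·P/γ = 144 × 33.0 / 62.4 = 76.15 ft.
Total head at P-8: h = z + ψ = 200.12 + 76.15 = 276.27 ft.
Head difference: h(P-5) − h(P-8) = 299.86 − 276.27 = 23.59 ft.
Hydraulic gradient: i = |Δh| / L = 23.59 / 4214.8 = 0.00560.
Flow is from higher to lower head: from P-5 toward P-8, i.e. toward the north.

i ≈ 0.00560; groundwater flows toward the north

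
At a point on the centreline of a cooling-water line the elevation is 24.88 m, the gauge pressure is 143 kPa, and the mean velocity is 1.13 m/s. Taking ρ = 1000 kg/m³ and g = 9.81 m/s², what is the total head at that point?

Pressure head ψ = P/(ρg) = 143×1000 / (1000 × 9.81) = 14.58 m.
Velocity head = v²/(2g) = 1.13² / (2 × 9.81) = 0.065 m.
h = z + ψ + v²/(2g) = 24.88 + 14.58 + 0.065 = 39.52 m.

h ≈ 39.52 m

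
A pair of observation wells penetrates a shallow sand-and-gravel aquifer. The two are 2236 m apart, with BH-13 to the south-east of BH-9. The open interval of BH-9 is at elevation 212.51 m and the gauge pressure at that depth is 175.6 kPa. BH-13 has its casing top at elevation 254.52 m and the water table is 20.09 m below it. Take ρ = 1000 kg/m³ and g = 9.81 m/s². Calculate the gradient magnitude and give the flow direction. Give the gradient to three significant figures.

Pressure head at BH-9: ψ = P/(ρg) = 175.6×1000 / (1000 × 9.81) = 17.90 m.
Total head at BH-9: h = z + ψ = 212.51 + 17.90 = 230.41 m.
Total head at BH-13: h = 254.52 − 20.09 = 234.43 m.
Head difference: h(BH-9) − h(BH-13) = 230.41 − 234.43 = -4.02 m.
Hydraulic gradient: i = |Δh| / L = 4.02 / 2236 = 0.00180.
Flow is from higher to lower head: from BH-13 toward BH-9, i.e. toward the north-west.

i ≈ 0.00180; groundwater flows toward the north-west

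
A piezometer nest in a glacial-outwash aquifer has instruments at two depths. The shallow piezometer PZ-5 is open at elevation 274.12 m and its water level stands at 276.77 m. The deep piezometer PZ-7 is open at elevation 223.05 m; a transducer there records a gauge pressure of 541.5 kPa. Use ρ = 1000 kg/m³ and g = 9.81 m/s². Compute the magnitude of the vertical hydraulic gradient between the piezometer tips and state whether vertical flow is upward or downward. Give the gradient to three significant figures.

Total head at PZ-5: h = 276.77 m (water level in the standpipe).
Pressure head at PZ-7: ψ = P/(ρg) = 541.5×1000 / (1000 × 9.81) = 55.20 m.
Total head at PZ-7: h = z + ψ = 223.05 + 55.20 = 278.25 m.
Δh = h(PZ-5) − h(PZ-7) = 276.77 − 278.25 = -1.48 m.
Vertical separation Δz = 274.12 − 223.05 = 51.07 m.
|i_v| = |Δh| / Δz = 1.48 / 51.07 = 0.0290.
Head is higher in the deep piezometer, so vertical flow is upward (discharge condition).

|i_v| ≈ 0.0290; vertical flow is upward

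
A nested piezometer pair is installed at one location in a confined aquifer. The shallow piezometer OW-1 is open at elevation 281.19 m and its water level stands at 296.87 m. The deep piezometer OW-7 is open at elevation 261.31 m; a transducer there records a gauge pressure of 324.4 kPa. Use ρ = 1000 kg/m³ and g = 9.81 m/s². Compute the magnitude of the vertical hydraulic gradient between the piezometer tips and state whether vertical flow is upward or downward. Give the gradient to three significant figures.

|i_v| ≈ 0.125; vertical flow is downward

Total head at OW-1: h = 296.87 m (water level in the standpipe).
Pressure head at OW-7: ψ = P/(ρg) = 324.4×1000 / (1000 × 9.81) = 33.07 m.
Total head at OW-7: h = z + ψ = 261.31 + 33.07 = 294.38 m.
Δh = h(OW-1) − h(OW-7) = 296.87 − 294.38 = 2.49 m.
Vertical separation Δz = 281.19 − 261.31 = 19.88 m.
|i_v| = |Δh| / Δz = 2.49 / 19.88 = 0.125.
Head is higher in the shallow piezometer, so vertical flow is downward (recharge condition).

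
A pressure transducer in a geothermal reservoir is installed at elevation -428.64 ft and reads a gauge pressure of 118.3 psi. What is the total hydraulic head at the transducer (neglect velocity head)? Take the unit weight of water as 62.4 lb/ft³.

h ≈ -155.64 ft

ψ = 144·P/γ = 144 × 118.3 / 62.4 = 273.00 ft.
h = z + ψ = -428.64 + 273.00 = -155.64 ft.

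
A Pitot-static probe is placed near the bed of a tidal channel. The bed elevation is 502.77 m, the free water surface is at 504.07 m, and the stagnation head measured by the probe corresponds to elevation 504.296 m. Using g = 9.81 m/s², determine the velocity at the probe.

v ≈ 2.11 m/s

Near the bed, under hydrostatic conditions, the piezometric head (z + ψ) equals the free-surface elevation, 504.07 m.
Velocity head = total − piezometric = 504.296 − 504.07 = 0.226 m.
v = √(2g·h_v) = √(2 × 9.81 × 0.226) = 2.11 m/s.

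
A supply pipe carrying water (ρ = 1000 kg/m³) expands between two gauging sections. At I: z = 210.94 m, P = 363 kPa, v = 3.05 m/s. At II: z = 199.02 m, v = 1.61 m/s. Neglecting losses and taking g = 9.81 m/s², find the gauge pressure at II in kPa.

P₂ ≈ 483 kPa

Pressure head at I: ψ₁ = P₁/(ρg) = 363×1000 / (1000 × 9.81) = 37.00 m.
Velocity heads: v₁²/2g = 3.05²/19.62 = 0.474 m; v₂²/2g = 1.61²/19.62 = 0.132 m.
Total head H = z₁ + ψ₁ + v₁²/2g = 210.94 + 37.00 + 0.474 = 248.41 m.
ψ₂ = H − z₂ − v₂²/2g = 248.41 − 199.02 − 0.132 = 49.26 m.
P₂ = ρgψ₂ = 1000 × 9.81 × 49.26 ≈ 483 kPa.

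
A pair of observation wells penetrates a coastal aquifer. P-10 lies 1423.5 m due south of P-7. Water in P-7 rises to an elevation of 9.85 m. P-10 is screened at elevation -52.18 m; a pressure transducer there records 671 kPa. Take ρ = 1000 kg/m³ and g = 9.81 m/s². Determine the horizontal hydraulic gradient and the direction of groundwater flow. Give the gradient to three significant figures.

Total head at P-7: h = 9.85 m (water level in the piezometer is the total head).
Pressure head at P-10: ψ = P/(ρg) = 671×1000 / (1000 × 9.81) = 68.40 m.
Total head at P-10: h = z + ψ = -52.18 + 68.40 = 16.22 m.
Head difference: h(P-7) − h(P-10) = 9.85 − 16.22 = -6.37 m.
Hydraulic gradient: i = |Δh| / L = 6.37 / 1423.5 = 0.00447.
Flow is from higher to lower head: from P-10 toward P-7, i.e. toward the north.

i ≈ 0.00447; groundwater flows toward the north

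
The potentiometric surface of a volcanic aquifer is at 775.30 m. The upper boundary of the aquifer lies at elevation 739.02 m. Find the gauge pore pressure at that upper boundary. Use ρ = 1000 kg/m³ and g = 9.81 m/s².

Pressure head at the aquifer top: ψ = h − z = 775.30 − 739.02 = 36.28 m.
P = ρgψ = 1000 × 9.81 × 36.28 = 355907 Pa ≈ 356 kPa.

P ≈ 356 kPa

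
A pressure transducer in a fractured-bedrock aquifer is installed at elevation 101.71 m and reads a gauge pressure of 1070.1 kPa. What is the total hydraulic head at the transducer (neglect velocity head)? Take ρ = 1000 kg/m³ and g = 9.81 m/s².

ψ = P/(ρg) = 1070.1×1000 / (1000 × 9.81) = 109.08 m.
h = z + ψ = 101.71 + 109.08 = 210.79 m.

h ≈ 210.79 m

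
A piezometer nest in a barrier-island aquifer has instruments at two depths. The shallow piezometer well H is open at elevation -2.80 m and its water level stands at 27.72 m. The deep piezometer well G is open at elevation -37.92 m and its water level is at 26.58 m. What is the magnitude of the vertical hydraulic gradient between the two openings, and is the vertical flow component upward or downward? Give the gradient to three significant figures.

|i_v| ≈ 0.0325; vertical flow is downward

Total head at well H: h = 27.72 m (water level in the standpipe).
Total head at well G: h = 26.58 m.
Δh = h(well H) − h(well G) = 27.72 − 26.58 = 1.14 m.
Vertical separation Δz = -2.80 − (-37.92) = 35.12 m.
|i_v| = |Δh| / Δz = 1.14 / 35.12 = 0.0325.
Head is higher in the shallow piezometer, so vertical flow is downward (recharge condition).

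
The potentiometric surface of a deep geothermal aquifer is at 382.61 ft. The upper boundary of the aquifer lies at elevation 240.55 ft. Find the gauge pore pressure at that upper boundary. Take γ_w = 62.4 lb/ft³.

P ≈ 61.6 psi

Pressure head at the aquifer top: ψ = h − z = 382.61 − 240.55 = 142.06 ft.
P = γψ/144 = 62.4 × 142.06 / 144 = 61.6 psi.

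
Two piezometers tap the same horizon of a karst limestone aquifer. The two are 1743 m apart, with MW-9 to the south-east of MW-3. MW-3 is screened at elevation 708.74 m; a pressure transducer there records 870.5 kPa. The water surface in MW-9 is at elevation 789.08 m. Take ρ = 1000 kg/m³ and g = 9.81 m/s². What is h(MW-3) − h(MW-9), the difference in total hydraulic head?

Pressure head at MW-3: ψ = P/(ρg) = 870.5×1000 / (1000 × 9.81) = 88.74 m.
Total head at MW-3: h = z + ψ = 708.74 + 88.74 = 797.48 m.
Total head at MW-9: h = 789.08 m (water level in the piezometer is the total head).
Head difference: h(MW-3) − h(MW-9) = 797.48 − 789.08 = 8.40 m.

Δh ≈ 8.40 m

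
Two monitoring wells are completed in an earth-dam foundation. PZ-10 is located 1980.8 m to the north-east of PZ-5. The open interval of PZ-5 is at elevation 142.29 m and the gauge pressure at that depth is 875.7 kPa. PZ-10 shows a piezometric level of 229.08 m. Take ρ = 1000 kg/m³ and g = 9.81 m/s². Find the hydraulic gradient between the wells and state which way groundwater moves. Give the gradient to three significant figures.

Pressure head at PZ-5: ψ = P/(ρg) = 875.7×1000 / (1000 × 9.81) = 89.27 m.
Total head at PZ-5: h = z + ψ = 142.29 + 89.27 = 231.56 m.
Total head at PZ-10: h = 229.08 m (water level in the piezometer is the total head).
Head difference: h(PZ-5) − h(PZ-10) = 231.56 − 229.08 = 2.48 m.
Hydraulic gradient: i = |Δh| / L = 2.48 / 1980.8 = 0.00125.
Flow is from higher to lower head: from PZ-5 toward PZ-10, i.e. toward the north-east.

i ≈ 0.00125; groundwater flows toward the north-east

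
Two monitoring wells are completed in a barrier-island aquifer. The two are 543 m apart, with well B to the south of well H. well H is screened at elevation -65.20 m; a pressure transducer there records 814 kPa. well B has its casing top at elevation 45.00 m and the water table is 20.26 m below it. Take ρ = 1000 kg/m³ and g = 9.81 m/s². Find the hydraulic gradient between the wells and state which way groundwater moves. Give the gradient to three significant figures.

i ≈ 0.0128; groundwater flows toward the north

Pressure head at well H: ψ = P/(ρg) = 814×1000 / (1000 × 9.81) = 82.98 m.
Total head at well H: h = z + ψ = -65.20 + 82.98 = 17.78 m.
Total head at well B: h = 45.00 − 20.26 = 24.74 m.
Head difference: h(well H) − h(well B) = 17.78 − 24.74 = -6.96 m.
Hydraulic gradient: i = |Δh| / L = 6.96 / 543 = 0.0128.
Flow is from higher to lower head: from well B toward well H, i.e. toward the north.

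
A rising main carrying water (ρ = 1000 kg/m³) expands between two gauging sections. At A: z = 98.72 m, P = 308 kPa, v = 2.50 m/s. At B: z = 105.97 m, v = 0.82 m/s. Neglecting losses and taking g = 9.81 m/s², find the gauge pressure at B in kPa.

P₂ ≈ 240 kPa

Pressure head at A: ψ₁ = P₁/(ρg) = 308×1000 / (1000 × 9.81) = 31.40 m.
Velocity heads: v₁²/2g = 2.50²/19.62 = 0.319 m; v₂²/2g = 0.82²/19.62 = 0.034 m.
Total head H = z₁ + ψ₁ + v₁²/2g = 98.72 + 31.40 + 0.319 = 130.44 m.
ψ₂ = H − z₂ − v₂²/2g = 130.44 − 105.97 − 0.034 = 24.44 m.
P₂ = ρgψ₂ = 1000 × 9.81 × 24.44 ≈ 240 kPa.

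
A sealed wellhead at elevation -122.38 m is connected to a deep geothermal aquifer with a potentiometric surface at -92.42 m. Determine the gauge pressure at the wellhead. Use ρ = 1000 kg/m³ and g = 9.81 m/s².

P ≈ 294 kPa

Head above the cap: Δh = -92.42 − (-122.38) = 29.96 m.
P = ρgΔh = 1000 × 9.81 × 29.96 = 293908 Pa ≈ 294 kPa.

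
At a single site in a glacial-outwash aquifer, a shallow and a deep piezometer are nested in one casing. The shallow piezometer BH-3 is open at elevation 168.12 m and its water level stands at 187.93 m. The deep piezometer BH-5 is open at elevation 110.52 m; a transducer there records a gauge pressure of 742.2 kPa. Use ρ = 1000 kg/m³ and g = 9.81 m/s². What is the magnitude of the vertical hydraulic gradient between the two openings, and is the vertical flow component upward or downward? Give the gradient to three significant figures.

|i_v| ≈ 0.0304; vertical flow is downward

Total head at BH-3: h = 187.93 m (water level in the standpipe).
Pressure head at BH-5: ψ = P/(ρg) = 742.2×1000 / (1000 × 9.81) = 75.66 m.
Total head at BH-5: h = z + ψ = 110.52 + 75.66 = 186.18 m.
Δh = h(BH-3) − h(BH-5) = 187.93 − 186.18 = 1.75 m.
Vertical separation Δz = 168.12 − 110.52 = 57.60 m.
|i_v| = |Δh| / Δz = 1.75 / 57.60 = 0.0304.
Head is higher in the shallow piezometer, so vertical flow is downward (recharge condition).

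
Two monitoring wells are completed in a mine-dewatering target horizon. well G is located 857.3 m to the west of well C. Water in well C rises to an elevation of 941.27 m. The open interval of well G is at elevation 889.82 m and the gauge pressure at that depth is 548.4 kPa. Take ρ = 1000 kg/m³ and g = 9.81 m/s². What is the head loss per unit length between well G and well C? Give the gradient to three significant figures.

Total head at well C: h = 941.27 m (water level in the piezometer is the total head).
Pressure head at well G: ψ = P/(ρg) = 548.4×1000 / (1000 × 9.81) = 55.90 m.
Total head at well G: h = z + ψ = 889.82 + 55.90 = 945.72 m.
Head difference: h(well C) − h(well G) = 941.27 − 945.72 = -4.45 m.
Hydraulic gradient: i = |Δh| / L = 4.45 / 857.3 = 0.00519.

i ≈ 0.00519 m/m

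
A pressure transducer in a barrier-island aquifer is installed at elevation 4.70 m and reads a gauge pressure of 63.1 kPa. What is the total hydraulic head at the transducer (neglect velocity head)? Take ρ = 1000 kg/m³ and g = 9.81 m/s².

h ≈ 11.13 m

ψ = P/(ρg) = 63.1×1000 / (1000 × 9.81) = 6.43 m.
h = z + ψ = 4.70 + 6.43 = 11.13 m.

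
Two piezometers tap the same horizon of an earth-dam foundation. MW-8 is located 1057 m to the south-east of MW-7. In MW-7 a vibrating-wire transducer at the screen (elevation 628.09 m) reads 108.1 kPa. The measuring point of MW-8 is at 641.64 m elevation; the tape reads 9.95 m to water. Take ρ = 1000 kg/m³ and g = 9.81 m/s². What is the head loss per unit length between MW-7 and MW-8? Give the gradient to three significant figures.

Pressure head at MW-7: ψ = P/(ρg) = 108.1×1000 / (1000 × 9.81) = 11.02 m.
Total head at MW-7: h = z + ψ = 628.09 + 11.02 = 639.11 m.
Total head at MW-8: h = 641.64 − 9.95 = 631.69 m.
Head difference: h(MW-7) − h(MW-8) = 639.11 − 631.69 = 7.42 m.
Hydraulic gradient: i = |Δh| / L = 7.42 / 1057 = 0.00702.

i ≈ 0.00702 m/m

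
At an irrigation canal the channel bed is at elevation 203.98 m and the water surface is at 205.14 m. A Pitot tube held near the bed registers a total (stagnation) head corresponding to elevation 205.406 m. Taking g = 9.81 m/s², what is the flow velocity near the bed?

v ≈ 2.28 m/s

Near the bed, under hydrostatic conditions, the piezometric head (z + ψ) equals the free-surface elevation, 205.14 m.
Velocity head = total − piezometric = 205.406 − 205.14 = 0.266 m.
v = √(2g·h_v) = √(2 × 9.81 × 0.266) = 2.28 m/s.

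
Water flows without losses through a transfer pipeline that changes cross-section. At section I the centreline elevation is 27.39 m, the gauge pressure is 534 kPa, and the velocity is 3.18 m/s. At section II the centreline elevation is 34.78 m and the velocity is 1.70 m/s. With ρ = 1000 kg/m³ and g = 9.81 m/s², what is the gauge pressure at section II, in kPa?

P₂ ≈ 465 kPa

Pressure head at I: ψ₁ = P₁/(ρg) = 534×1000 / (1000 × 9.81) = 54.43 m.
Velocity heads: v₁²/2g = 3.18²/19.62 = 0.515 m; v₂²/2g = 1.70²/19.62 = 0.147 m.
Total head H = z₁ + ψ₁ + v₁²/2g = 27.39 + 54.43 + 0.515 = 82.33 m.
ψ₂ = H − z₂ − v₂²/2g = 82.33 − 34.78 − 0.147 = 47.40 m.
P₂ = ρgψ₂ = 1000 × 9.81 × 47.40 ≈ 465 kPa.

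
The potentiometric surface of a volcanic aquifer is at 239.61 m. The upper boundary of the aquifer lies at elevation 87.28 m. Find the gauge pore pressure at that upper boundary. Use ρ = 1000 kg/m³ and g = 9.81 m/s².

P ≈ 1490 kPa

Pressure head at the aquifer top: ψ = h − z = 239.61 − 87.28 = 152.33 m.
P = ρgψ = 1000 × 9.81 × 152.33 = 1494357 Pa ≈ 1490 kPa.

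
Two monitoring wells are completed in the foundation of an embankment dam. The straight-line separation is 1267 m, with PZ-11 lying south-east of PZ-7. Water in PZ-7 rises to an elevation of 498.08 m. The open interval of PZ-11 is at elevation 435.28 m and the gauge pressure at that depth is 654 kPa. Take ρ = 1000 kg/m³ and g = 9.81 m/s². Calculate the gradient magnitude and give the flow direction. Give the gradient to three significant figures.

Total head at PZ-7: h = 498.08 m (water level in the piezometer is the total head).
Pressure head at PZ-11: ψ = P/(ρg) = 654×1000 / (1000 × 9.81) = 66.67 m.
Total head at PZ-11: h = z + ψ = 435.28 + 66.67 = 501.95 m.
Head difference: h(PZ-7) − h(PZ-11) = 498.08 − 501.95 = -3.87 m.
Hydraulic gradient: i = |Δh| / L = 3.87 / 1267 = 0.00305.
Flow is from higher to lower head: from PZ-11 toward PZ-7, i.e. toward the north-west.

i ≈ 0.00305; groundwater flows toward the north-west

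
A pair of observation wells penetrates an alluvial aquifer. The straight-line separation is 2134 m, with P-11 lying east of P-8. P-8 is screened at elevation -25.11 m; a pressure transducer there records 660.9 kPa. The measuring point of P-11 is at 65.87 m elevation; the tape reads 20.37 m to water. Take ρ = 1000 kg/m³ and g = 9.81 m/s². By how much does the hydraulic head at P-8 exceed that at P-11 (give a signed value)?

Pressure head at P-8: ψ = P/(ρg) = 660.9×1000 / (1000 × 9.81) = 67.37 m.
Total head at P-8: h = z + ψ = -25.11 + 67.37 = 42.26 m.
Total head at P-11: h = 65.87 − 20.37 = 45.50 m.
Head difference: h(P-8) − h(P-11) = 42.26 − 45.50 = -3.24 m.

Δh ≈ -3.24 m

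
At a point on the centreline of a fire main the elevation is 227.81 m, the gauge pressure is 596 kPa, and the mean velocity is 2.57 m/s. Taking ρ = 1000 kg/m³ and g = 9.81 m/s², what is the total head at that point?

Pressure head ψ = P/(ρg) = 596×1000 / (1000 × 9.81) = 60.75 m.
Velocity head = v²/(2g) = 2.57² / (2 × 9.81) = 0.337 m.
h = z + ψ + v²/(2g) = 227.81 + 60.75 + 0.337 = 288.90 m.

h ≈ 288.90 m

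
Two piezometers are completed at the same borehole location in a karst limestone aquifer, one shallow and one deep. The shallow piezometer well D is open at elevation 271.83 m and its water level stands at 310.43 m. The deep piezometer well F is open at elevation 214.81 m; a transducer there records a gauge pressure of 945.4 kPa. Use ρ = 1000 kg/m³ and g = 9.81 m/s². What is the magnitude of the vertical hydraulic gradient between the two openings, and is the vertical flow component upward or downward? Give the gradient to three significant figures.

Total head at well D: h = 310.43 m (water level in the standpipe).
Pressure head at well F: ψ = P/(ρg) = 945.4×1000 / (1000 × 9.81) = 96.37 m.
Total head at well F: h = z + ψ = 214.81 + 96.37 = 311.18 m.
Δh = h(well D) − h(well F) = 310.43 − 311.18 = -0.75 m.
Vertical separation Δz = 271.83 − 214.81 = 57.02 m.
|i_v| = |Δh| / Δz = 0.75 / 57.02 = 0.0132.
Head is higher in the deep piezometer, so vertical flow is upward (discharge condition).

|i_v| ≈ 0.0132; vertical flow is upward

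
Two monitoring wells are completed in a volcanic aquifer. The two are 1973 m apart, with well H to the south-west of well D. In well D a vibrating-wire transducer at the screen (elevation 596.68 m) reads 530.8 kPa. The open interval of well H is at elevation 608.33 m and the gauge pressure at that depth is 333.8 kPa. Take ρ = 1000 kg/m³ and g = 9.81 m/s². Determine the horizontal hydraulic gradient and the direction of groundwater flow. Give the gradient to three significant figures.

Pressure head at well D: ψ = P/(ρg) = 530.8×1000 / (1000 × 9.81) = 54.11 m.
Total head at well D: h = z + ψ = 596.68 + 54.11 = 650.79 m.
Pressure head at well H: ψ = P/(ρg) = 333.8×1000 / (1000 × 9.81) = 34.03 m.
Total head at well H: h = z + ψ = 608.33 + 34.03 = 642.36 m.
Head difference: h(well D) − h(well H) = 650.79 − 642.36 = 8.43 m.
Hydraulic gradient: i = |Δh| / L = 8.43 / 1973 = 0.00427.
Flow is from higher to lower head: from well D toward well H, i.e. toward the south-west.

i ≈ 0.00427; groundwater flows toward the south-west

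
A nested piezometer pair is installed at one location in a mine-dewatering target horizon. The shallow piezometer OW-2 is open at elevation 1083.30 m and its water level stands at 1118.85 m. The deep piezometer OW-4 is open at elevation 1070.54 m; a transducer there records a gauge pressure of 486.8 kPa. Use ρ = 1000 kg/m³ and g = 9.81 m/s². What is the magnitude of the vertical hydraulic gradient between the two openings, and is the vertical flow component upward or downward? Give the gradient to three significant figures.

|i_v| ≈ 0.103; vertical flow is upward

Total head at OW-2: h = 1118.85 m (water level in the standpipe).
Pressure head at OW-4: ψ = P/(ρg) = 486.8×1000 / (1000 × 9.81) = 49.62 m.
Total head at OW-4: h = z + ψ = 1070.54 + 49.62 = 1120.16 m.
Δh = h(OW-2) − h(OW-4) = 1118.85 − 1120.16 = -1.31 m.
Vertical separation Δz = 1083.30 − 1070.54 = 12.76 m.
|i_v| = |Δh| / Δz = 1.31 / 12.76 = 0.103.
Head is higher in the deep piezometer, so vertical flow is upward (discharge condition).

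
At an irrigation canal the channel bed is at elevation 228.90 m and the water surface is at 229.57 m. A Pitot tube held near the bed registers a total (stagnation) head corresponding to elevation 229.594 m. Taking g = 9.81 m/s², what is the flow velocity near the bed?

Near the bed, under hydrostatic conditions, the piezometric head (z + ψ) equals the free-surface elevation, 229.57 m.
Velocity head = total − piezometric = 229.594 − 229.57 = 0.024 m.
v = √(2g·h_v) = √(2 × 9.81 × 0.024) = 0.686 m/s.

v ≈ 0.686 m/s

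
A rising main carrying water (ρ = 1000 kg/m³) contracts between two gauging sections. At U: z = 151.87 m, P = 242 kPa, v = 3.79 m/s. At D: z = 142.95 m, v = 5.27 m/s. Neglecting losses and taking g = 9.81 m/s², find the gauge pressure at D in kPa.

P₂ ≈ 323 kPa

Pressure head at U: ψ₁ = P₁/(ρg) = 242×1000 / (1000 × 9.81) = 24.67 m.
Velocity heads: v₁²/2g = 3.79²/19.62 = 0.732 m; v₂²/2g = 5.27²/19.62 = 1.416 m.
Total head H = z₁ + ψ₁ + v₁²/2g = 151.87 + 24.67 + 0.732 = 177.27 m.
ψ₂ = H − z₂ − v₂²/2g = 177.27 − 142.95 − 1.416 = 32.90 m.
P₂ = ρgψ₂ = 1000 × 9.81 × 32.90 ≈ 323 kPa.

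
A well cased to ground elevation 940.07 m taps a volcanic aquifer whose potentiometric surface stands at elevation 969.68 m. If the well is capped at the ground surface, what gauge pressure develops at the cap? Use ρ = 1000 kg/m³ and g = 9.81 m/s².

Head above the cap: Δh = 969.68 − 940.07 = 29.61 m.
P = ρgΔh = 1000 × 9.81 × 29.61 = 290474 Pa ≈ 290 kPa.

P ≈ 290 kPa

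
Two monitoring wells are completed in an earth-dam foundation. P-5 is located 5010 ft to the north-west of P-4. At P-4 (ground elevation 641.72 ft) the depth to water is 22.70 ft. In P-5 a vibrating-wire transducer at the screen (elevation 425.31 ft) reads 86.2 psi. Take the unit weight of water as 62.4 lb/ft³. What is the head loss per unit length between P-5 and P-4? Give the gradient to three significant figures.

i ≈ 0.00104 ft/ft

Total head at P-4: h = 641.72 − 22.70 = 619.02 ft.
Pressure head at P-5: ψ = 144·P/γ = 144 × 86.2 / 62.4 = 198.92 ft.
Total head at P-5: h = z + ψ = 425.31 + 198.92 = 624.23 ft.
Head difference: h(P-4) − h(P-5) = 619.02 − 624.23 = -5.21 ft.
Hydraulic gradient: i = |Δh| / L = 5.21 / 5010 = 0.00104.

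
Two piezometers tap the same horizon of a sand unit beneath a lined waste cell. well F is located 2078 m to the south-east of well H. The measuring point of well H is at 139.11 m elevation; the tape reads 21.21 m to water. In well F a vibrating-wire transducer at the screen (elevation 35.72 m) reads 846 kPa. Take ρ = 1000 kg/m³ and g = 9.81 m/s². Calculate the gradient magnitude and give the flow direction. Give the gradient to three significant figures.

i ≈ 0.00195; groundwater flows toward the north-west

Total head at well H: h = 139.11 − 21.21 = 117.90 m.
Pressure head at well F: ψ = P/(ρg) = 846×1000 / (1000 × 9.81) = 86.24 m.
Total head at well F: h = z + ψ = 35.72 + 86.24 = 121.96 m.
Head difference: h(well H) − h(well F) = 117.90 − 121.96 = -4.06 m.
Hydraulic gradient: i = |Δh| / L = 4.06 / 2078 = 0.00195.
Flow is from higher to lower head: from well F toward well H, i.e. toward the north-west.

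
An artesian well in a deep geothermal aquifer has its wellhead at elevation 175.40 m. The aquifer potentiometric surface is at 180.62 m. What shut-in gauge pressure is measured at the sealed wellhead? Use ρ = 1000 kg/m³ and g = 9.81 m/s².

Head above the cap: Δh = 180.62 − 175.40 = 5.22 m.
P = ρgΔh = 1000 × 9.81 × 5.22 = 51208 Pa ≈ 51.2 kPa.

P ≈ 51.2 kPa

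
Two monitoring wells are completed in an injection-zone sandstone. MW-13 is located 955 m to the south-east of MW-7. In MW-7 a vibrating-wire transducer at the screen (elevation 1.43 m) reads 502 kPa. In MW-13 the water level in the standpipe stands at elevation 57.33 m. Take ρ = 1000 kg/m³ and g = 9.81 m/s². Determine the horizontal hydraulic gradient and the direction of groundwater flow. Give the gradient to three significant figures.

Pressure head at MW-7: ψ = P/(ρg) = 502×1000 / (1000 × 9.81) = 51.17 m.
Total head at MW-7: h = z + ψ = 1.43 + 51.17 = 52.60 m.
Total head at MW-13: h = 57.33 m (water level in the piezometer is the total head).
Head difference: h(MW-7) − h(MW-13) = 52.60 − 57.33 = -4.73 m.
Hydraulic gradient: i = |Δh| / L = 4.73 / 955 = 0.00495.
Flow is from higher to lower head: from MW-13 toward MW-7, i.e. toward the north-west.

i ≈ 0.00495; groundwater flows toward the north-west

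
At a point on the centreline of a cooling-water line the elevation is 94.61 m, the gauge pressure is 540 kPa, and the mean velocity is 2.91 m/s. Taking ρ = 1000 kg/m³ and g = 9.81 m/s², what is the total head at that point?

h ≈ 150.09 m

Pressure head ψ = P/(ρg) = 540×1000 / (1000 × 9.81) = 55.05 m.
Velocity head = v²/(2g) = 2.91² / (2 × 9.81) = 0.432 m.
h = z + ψ + v²/(2g) = 94.61 + 55.05 + 0.432 = 150.09 m.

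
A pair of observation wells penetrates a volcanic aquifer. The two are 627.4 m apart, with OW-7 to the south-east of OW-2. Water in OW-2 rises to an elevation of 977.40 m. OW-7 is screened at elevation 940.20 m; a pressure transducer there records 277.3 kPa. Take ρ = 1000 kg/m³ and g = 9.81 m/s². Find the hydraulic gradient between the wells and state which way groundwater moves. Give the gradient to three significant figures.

i ≈ 0.0142; groundwater flows toward the south-east

Total head at OW-2: h = 977.40 m (water level in the piezometer is the total head).
Pressure head at OW-7: ψ = P/(ρg) = 277.3×1000 / (1000 × 9.81) = 28.27 m.
Total head at OW-7: h = z + ψ = 940.20 + 28.27 = 968.47 m.
Head difference: h(OW-2) − h(OW-7) = 977.40 − 968.47 = 8.93 m.
Hydraulic gradient: i = |Δh| / L = 8.93 / 627.4 = 0.0142.
Flow is from higher to lower head: from OW-2 toward OW-7, i.e. toward the south-east.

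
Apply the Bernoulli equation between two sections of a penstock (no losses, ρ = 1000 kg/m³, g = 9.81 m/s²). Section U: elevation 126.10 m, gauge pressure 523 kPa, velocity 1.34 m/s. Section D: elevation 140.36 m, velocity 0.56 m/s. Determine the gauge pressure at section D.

P₂ ≈ 384 kPa

Pressure head at U: ψ₁ = P₁/(ρg) = 523×1000 / (1000 × 9.81) = 53.31 m.
Velocity heads: v₁²/2g = 1.34²/19.62 = 0.092 m; v₂²/2g = 0.56²/19.62 = 0.016 m.
Total head H = z₁ + ψ₁ + v₁²/2g = 126.10 + 53.31 + 0.092 = 179.50 m.
ψ₂ = H − z₂ − v₂²/2g = 179.50 − 140.36 − 0.016 = 39.12 m.
P₂ = ρgψ₂ = 1000 × 9.81 × 39.12 ≈ 384 kPa.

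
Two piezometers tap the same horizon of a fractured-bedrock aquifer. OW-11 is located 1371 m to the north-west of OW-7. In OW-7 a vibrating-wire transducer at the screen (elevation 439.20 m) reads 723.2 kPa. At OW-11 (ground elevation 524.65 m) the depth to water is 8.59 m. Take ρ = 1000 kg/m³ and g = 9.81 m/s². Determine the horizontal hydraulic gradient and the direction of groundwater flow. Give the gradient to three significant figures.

Pressure head at OW-7: ψ = P/(ρg) = 723.2×1000 / (1000 × 9.81) = 73.72 m.
Total head at OW-7: h = z + ψ = 439.20 + 73.72 = 512.92 m.
Total head at OW-11: h = 524.65 − 8.59 = 516.06 m.
Head difference: h(OW-7) − h(OW-11) = 512.92 − 516.06 = -3.14 m.
Hydraulic gradient: i = |Δh| / L = 3.14 / 1371 = 0.00229.
Flow is from higher to lower head: from OW-11 toward OW-7, i.e. toward the south-east.

i ≈ 0.00229; groundwater flows toward the south-east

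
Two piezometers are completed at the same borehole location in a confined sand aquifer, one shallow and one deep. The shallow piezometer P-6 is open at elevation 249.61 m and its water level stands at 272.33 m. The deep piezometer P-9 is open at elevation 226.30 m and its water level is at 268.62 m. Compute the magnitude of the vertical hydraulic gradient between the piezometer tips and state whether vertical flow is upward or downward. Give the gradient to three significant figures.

|i_v| ≈ 0.159; vertical flow is downward

Total head at P-6: h = 272.33 m (water level in the standpipe).
Total head at P-9: h = 268.62 m.
Δh = h(P-6) − h(P-9) = 272.33 − 268.62 = 3.71 m.
Vertical separation Δz = 249.61 − 226.30 = 23.31 m.
|i_v| = |Δh| / Δz = 3.71 / 23.31 = 0.159.
Head is higher in the shallow piezometer, so vertical flow is downward (recharge condition).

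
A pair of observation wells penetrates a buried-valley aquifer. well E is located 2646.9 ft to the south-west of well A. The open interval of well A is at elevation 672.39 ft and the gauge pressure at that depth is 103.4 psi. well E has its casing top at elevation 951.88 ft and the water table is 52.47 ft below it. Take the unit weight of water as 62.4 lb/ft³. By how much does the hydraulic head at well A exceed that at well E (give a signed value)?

Pressure head at well A: ψ = 144·P/γ = 144 × 103.4 / 62.4 = 238.62 ft.
Total head at well A: h = z + ψ = 672.39 + 238.62 = 911.01 ft.
Total head at well E: h = 951.88 − 52.47 = 899.41 ft.
Head difference: h(well A) − h(well E) = 911.01 − 899.41 = 11.60 ft.

Δh ≈ 11.60 ft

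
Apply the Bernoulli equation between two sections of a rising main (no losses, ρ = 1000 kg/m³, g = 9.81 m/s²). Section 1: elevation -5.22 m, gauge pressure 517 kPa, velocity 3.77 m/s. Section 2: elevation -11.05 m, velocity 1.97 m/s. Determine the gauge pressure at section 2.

Pressure head at 1: ψ₁ = P₁/(ρg) = 517×1000 / (1000 × 9.81) = 52.70 m.
Velocity heads: v₁²/2g = 3.77²/19.62 = 0.724 m; v₂²/2g = 1.97²/19.62 = 0.198 m.
Total head H = z₁ + ψ₁ + v₁²/2g = -5.22 + 52.70 + 0.724 = 48.20 m.
ψ₂ = H − z₂ − v₂²/2g = 48.20 − (-11.05) − 0.198 = 59.05 m.
P₂ = ρgψ₂ = 1000 × 9.81 × 59.05 ≈ 579 kPa.

P₂ ≈ 579 kPa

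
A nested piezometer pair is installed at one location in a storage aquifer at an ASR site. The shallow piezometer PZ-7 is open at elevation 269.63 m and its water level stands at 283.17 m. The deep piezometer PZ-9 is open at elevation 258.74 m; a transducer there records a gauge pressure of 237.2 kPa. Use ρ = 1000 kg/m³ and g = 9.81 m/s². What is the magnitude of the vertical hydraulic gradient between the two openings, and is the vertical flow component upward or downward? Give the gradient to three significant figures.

Total head at PZ-7: h = 283.17 m (water level in the standpipe).
Pressure head at PZ-9: ψ = P/(ρg) = 237.2×1000 / (1000 × 9.81) = 24.18 m.
Total head at PZ-9: h = z + ψ = 258.74 + 24.18 = 282.92 m.
Δh = h(PZ-7) − h(PZ-9) = 283.17 − 282.92 = 0.25 m.
Vertical separation Δz = 269.63 − 258.74 = 10.89 m.
|i_v| = |Δh| / Δz = 0.25 / 10.89 = 0.0230.
Head is higher in the shallow piezometer, so vertical flow is downward (recharge condition).

|i_v| ≈ 0.0230; vertical flow is downward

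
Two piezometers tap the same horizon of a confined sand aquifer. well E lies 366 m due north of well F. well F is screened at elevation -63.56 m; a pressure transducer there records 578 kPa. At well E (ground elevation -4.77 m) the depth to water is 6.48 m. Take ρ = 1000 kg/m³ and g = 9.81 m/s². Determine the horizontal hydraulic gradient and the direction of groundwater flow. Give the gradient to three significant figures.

Pressure head at well F: ψ = P/(ρg) = 578×1000 / (1000 × 9.81) = 58.92 m.
Total head at well F: h = z + ψ = -63.56 + 58.92 = -4.64 m.
Total head at well E: h = -4.77 − 6.48 = -11.25 m.
Head difference: h(well F) − h(well E) = -4.64 − (-11.25) = 6.61 m.
Hydraulic gradient: i = |Δh| / L = 6.61 / 366 = 0.0181.
Flow is from higher to lower head: from well F toward well E, i.e. toward the north.

i ≈ 0.0181; groundwater flows toward the north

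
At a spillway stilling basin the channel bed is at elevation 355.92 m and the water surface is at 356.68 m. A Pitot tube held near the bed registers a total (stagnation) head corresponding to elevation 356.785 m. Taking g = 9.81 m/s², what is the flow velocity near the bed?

Near the bed, under hydrostatic conditions, the piezometric head (z + ψ) equals the free-surface elevation, 356.68 m.
Velocity head = total − piezometric = 356.785 − 356.68 = 0.105 m.
v = √(2g·h_v) = √(2 × 9.81 × 0.105) = 1.44 m/s.

v ≈ 1.44 m/s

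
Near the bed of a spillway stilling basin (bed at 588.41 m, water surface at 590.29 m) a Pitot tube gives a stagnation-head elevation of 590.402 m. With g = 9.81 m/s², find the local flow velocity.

Near the bed, under hydrostatic conditions, the piezometric head (z + ψ) equals the free-surface elevation, 590.29 m.
Velocity head = total − piezometric = 590.402 − 590.29 = 0.112 m.
v = √(2g·h_v) = √(2 × 9.81 × 0.112) = 1.48 m/s.

v ≈ 1.48 m/s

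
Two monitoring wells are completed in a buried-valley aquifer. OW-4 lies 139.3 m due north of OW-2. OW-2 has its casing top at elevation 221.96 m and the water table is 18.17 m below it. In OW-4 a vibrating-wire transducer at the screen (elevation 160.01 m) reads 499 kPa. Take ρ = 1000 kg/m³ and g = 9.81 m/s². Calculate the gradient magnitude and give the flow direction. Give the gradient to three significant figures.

Total head at OW-2: h = 221.96 − 18.17 = 203.79 m.
Pressure head at OW-4: ψ = P/(ρg) = 499×1000 / (1000 × 9.81) = 50.87 m.
Total head at OW-4: h = z + ψ = 160.01 + 50.87 = 210.88 m.
Head difference: h(OW-2) − h(OW-4) = 203.79 − 210.88 = -7.09 m.
Hydraulic gradient: i = |Δh| / L = 7.09 / 139.3 = 0.0509.
Flow is from higher to lower head: from OW-4 toward OW-2, i.e. toward the south.

i ≈ 0.0509; groundwater flows toward the south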